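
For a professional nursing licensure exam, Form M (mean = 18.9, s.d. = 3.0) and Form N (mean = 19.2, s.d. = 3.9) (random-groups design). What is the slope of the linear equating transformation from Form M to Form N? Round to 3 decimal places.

A = SD_Y / SD_X = 3.9 / 3.0 = 1.300

1.300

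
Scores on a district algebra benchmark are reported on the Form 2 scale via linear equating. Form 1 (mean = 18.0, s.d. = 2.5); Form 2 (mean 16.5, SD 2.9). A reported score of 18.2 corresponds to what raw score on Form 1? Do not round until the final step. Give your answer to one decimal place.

19.5

Invert y = (SD_Y/SD_X)(x − M_X) + M_Y:
x = (SD_X/SD_Y)(y − M_Y) + M_X = (2.5/2.9)(18.2 − 16.5) + 18.0
x = 0.862069 × 1.700 + 18.0 = 19.5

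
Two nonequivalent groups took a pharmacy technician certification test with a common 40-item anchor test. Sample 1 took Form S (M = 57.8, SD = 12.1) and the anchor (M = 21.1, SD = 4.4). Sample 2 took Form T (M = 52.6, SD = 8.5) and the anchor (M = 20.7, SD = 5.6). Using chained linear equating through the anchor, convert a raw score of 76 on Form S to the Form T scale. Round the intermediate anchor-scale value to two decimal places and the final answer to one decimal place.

63.3

Form S → anchor (Sample 1): v = (4.4/12.1)(76 − 57.8) + 21.1 = 27.72
anchor → Form T (Sample 2): y = (8.5/5.6)(27.72 − 20.7) + 52.6 = 63.3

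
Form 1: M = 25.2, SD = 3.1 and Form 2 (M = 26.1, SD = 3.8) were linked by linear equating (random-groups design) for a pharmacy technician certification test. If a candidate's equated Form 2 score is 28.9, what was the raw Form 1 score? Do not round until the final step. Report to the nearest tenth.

Invert y = (SD_Y/SD_X)(x − M_X) + M_Y:
x = (SD_X/SD_Y)(y − M_Y) + M_X = (3.1/3.8)(28.9 − 26.1) + 25.2
x = 0.815789 × 2.800 + 25.2 = 27.5

27.5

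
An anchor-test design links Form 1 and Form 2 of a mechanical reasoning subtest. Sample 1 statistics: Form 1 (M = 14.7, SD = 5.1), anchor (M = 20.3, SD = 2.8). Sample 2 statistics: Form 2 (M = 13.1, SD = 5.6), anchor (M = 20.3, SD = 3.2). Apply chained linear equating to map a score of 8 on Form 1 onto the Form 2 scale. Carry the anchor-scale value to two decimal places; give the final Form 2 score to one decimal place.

6.7

Form 1 → anchor (Sample 1): v = (2.8/5.1)(8 − 14.7) + 20.3 = 16.62
anchor → Form 2 (Sample 2): y = (5.6/3.2)(16.62 − 20.3) + 13.1 = 6.7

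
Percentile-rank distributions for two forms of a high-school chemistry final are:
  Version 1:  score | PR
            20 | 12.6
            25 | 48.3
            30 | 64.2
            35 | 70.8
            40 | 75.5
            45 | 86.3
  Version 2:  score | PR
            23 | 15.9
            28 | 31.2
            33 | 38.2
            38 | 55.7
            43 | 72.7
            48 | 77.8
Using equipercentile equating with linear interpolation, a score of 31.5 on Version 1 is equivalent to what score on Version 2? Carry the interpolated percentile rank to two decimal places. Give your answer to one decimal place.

41.1

PR of 31.5 on Version 1: 64.2 + (31.5 − 30)/(35 − 30) × (70.8 − 64.2) = 66.18
On Version 2, PR 66.18 falls between score 38 (PR 55.7) and 43 (PR 72.7).
Interpolate: 38 + (66.18 − 55.7)/(72.7 − 55.7) × (43 − 38) = 41.1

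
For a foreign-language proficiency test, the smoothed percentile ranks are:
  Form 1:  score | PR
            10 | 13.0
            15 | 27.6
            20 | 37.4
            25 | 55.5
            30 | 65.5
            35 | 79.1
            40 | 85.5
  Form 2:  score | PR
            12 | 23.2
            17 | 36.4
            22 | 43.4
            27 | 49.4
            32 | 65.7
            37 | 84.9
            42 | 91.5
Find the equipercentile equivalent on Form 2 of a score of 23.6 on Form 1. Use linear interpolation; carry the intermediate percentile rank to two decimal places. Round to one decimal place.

PR of 23.6 on Form 1: 37.4 + (23.6 − 20)/(25 − 20) × (55.5 − 37.4) = 50.43
On Form 2, PR 50.43 falls between score 27 (PR 49.4) and 32 (PR 65.7).
Interpolate: 27 + (50.43 − 49.4)/(65.7 − 49.4) × (32 − 27) = 27.3

27.3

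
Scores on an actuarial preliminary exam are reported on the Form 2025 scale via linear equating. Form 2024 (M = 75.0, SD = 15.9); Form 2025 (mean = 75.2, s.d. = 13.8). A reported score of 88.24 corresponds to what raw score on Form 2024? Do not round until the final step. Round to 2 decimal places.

Invert y = (SD_Y/SD_X)(x − M_X) + M_Y:
x = (SD_X/SD_Y)(y − M_Y) + M_X = (15.9/13.8)(88.24 − 75.2) + 75.0
x = 1.152174 × 13.040 + 75.0 = 90.02

90.02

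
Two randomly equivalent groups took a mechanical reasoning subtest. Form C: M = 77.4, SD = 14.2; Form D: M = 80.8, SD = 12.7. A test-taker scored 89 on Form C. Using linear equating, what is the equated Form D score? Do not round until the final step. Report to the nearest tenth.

91.2

Linear equating: y = (SD_Y/SD_X)(x − M_X) + M_Y
y = (12.7/14.2)(89 − 77.4) + 80.8
y = 0.894366 × 11.6 + 80.8 = 10.3746 + 80.8 = 91.2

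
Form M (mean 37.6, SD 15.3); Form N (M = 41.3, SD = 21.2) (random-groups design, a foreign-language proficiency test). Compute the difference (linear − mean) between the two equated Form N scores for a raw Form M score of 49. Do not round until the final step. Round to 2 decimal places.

Mean-equated: 49 + (41.3 − 37.6) = 52.70
Linear-equated: (21.2/15.3)(49 − 37.6) + 41.3 = 57.096
Difference = 57.096 − 52.70 = 4.40

4.40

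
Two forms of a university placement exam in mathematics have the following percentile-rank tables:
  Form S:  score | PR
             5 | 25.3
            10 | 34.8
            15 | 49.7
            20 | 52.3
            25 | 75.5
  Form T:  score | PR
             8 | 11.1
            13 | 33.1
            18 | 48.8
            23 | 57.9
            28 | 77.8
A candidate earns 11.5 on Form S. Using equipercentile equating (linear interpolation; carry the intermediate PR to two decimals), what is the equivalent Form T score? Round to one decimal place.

PR of 11.5 on Form S: 34.8 + (11.5 − 10)/(15 − 10) × (49.7 − 34.8) = 39.27
On Form T, PR 39.27 falls between score 13 (PR 33.1) and 18 (PR 48.8).
Interpolate: 13 + (39.27 − 33.1)/(48.8 − 33.1) × (18 − 13) = 15.0

15.0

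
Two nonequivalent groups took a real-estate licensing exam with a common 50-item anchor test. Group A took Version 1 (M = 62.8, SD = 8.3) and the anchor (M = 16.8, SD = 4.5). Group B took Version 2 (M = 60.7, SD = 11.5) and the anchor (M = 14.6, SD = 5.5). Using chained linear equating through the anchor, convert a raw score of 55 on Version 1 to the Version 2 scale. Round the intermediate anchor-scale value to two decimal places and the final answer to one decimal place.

Version 1 → anchor (Group A): v = (4.5/8.3)(55 − 62.8) + 16.8 = 12.57
anchor → Version 2 (Group B): y = (11.5/5.5)(12.57 − 14.6) + 60.7 = 56.5

56.5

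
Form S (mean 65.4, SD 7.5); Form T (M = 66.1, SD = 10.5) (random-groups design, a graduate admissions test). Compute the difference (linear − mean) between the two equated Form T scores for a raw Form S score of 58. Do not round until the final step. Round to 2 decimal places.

-2.96

Mean-equated: 58 + (66.1 − 65.4) = 58.70
Linear-equated: (10.5/7.5)(58 − 65.4) + 66.1 = 55.740
Difference = 55.740 − 58.70 = -2.96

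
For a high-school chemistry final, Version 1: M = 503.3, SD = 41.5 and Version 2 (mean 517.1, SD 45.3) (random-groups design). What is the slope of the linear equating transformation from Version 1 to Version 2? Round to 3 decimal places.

A = SD_Y / SD_X = 45.3 / 41.5 = 1.092

1.092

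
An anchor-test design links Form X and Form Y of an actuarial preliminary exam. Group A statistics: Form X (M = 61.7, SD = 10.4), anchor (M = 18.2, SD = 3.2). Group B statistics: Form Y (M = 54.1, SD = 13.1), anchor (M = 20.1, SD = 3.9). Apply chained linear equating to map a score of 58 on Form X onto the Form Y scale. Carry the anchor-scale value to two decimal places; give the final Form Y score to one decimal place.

43.9

Form X → anchor (Group A): v = (3.2/10.4)(58 − 61.7) + 18.2 = 17.06
anchor → Form Y (Group B): y = (13.1/3.9)(17.06 − 20.1) + 54.1 = 43.9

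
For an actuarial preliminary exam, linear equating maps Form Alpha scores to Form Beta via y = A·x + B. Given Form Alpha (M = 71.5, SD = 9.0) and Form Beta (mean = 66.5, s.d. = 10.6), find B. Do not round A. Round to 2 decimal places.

A = SD_Y / SD_X = 10.6 / 9.0 = 1.177778
B = M_Y − A·M_X = 66.5 − 1.177778 × 71.5 = -17.71

-17.71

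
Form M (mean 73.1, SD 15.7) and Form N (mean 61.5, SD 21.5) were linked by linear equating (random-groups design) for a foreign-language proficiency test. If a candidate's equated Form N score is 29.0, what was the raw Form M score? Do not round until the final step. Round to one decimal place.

49.4

Invert y = (SD_Y/SD_X)(x − M_X) + M_Y:
x = (SD_X/SD_Y)(y − M_Y) + M_X = (15.7/21.5)(29.0 − 61.5) + 73.1
x = 0.730233 × -32.500 + 73.1 = 49.4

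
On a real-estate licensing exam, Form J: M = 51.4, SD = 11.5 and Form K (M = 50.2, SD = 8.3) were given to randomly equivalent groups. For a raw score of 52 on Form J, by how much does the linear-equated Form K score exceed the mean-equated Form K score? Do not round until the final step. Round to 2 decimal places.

-0.17

Mean-equated: 52 + (50.2 − 51.4) = 50.80
Linear-equated: (8.3/11.5)(52 − 51.4) + 50.2 = 50.633
Difference = 50.633 − 50.80 = -0.17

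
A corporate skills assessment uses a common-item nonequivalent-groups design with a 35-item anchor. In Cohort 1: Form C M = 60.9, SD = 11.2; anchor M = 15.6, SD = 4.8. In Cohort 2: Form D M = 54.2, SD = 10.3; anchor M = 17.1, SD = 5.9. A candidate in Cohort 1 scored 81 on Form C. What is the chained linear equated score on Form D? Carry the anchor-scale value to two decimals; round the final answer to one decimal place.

Form C → anchor (Cohort 1): v = (4.8/11.2)(81 − 60.9) + 15.6 = 24.21
anchor → Form D (Cohort 2): y = (10.3/5.9)(24.21 − 17.1) + 54.2 = 66.6

66.6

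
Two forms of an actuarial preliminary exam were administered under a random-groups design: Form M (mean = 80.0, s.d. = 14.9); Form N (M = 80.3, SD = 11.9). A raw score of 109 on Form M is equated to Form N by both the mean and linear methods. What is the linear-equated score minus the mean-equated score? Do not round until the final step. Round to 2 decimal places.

Mean-equated: 109 + (80.3 − 80.0) = 109.30
Linear-equated: (11.9/14.9)(109 − 80.0) + 80.3 = 103.461
Difference = 103.461 − 109.30 = -5.84

-5.84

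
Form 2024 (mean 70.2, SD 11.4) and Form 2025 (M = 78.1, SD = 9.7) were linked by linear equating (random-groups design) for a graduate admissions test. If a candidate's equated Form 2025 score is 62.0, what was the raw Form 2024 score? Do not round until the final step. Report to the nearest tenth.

51.3

Invert y = (SD_Y/SD_X)(x − M_X) + M_Y:
x = (SD_X/SD_Y)(y − M_Y) + M_X = (11.4/9.7)(62.0 − 78.1) + 70.2
x = 1.175258 × -16.100 + 70.2 = 51.3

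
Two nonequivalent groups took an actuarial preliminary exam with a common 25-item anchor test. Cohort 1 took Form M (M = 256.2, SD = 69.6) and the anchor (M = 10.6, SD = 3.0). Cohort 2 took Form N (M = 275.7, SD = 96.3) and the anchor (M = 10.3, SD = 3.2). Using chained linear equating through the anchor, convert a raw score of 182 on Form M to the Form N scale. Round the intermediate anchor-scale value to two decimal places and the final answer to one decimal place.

Form M → anchor (Cohort 1): v = (3.0/69.6)(182 − 256.2) + 10.6 = 7.40
anchor → Form N (Cohort 2): y = (96.3/3.2)(7.40 − 10.3) + 275.7 = 188.4

188.4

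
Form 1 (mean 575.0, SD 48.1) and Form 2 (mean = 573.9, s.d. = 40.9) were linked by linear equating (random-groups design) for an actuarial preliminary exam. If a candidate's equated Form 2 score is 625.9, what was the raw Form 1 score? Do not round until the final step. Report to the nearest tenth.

636.2

Invert y = (SD_Y/SD_X)(x − M_X) + M_Y:
x = (SD_X/SD_Y)(y − M_Y) + M_X = (48.1/40.9)(625.9 − 573.9) + 575.0
x = 1.176039 × 52.000 + 575.0 = 636.2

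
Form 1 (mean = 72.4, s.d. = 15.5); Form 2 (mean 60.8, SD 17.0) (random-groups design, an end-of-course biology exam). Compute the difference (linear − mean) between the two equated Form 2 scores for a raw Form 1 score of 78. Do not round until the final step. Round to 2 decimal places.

0.54

Mean-equated: 78 + (60.8 − 72.4) = 66.40
Linear-equated: (17.0/15.5)(78 − 72.4) + 60.8 = 66.942
Difference = 66.942 − 66.40 = 0.54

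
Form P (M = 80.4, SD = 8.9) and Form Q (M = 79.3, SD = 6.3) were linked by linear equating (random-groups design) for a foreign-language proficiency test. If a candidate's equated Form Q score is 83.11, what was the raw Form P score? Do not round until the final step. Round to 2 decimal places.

Invert y = (SD_Y/SD_X)(x − M_X) + M_Y:
x = (SD_X/SD_Y)(y − M_Y) + M_X = (8.9/6.3)(83.11 − 79.3) + 80.4
x = 1.412698 × 3.810 + 80.4 = 85.78

85.78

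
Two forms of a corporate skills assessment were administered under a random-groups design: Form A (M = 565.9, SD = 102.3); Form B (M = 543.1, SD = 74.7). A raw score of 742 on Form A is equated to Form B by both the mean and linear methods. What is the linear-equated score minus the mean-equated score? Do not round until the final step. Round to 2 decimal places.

-47.51

Mean-equated: 742 + (543.1 − 565.9) = 719.20
Linear-equated: (74.7/102.3)(742 − 565.9) + 543.1 = 671.689
Difference = 671.689 − 719.20 = -47.51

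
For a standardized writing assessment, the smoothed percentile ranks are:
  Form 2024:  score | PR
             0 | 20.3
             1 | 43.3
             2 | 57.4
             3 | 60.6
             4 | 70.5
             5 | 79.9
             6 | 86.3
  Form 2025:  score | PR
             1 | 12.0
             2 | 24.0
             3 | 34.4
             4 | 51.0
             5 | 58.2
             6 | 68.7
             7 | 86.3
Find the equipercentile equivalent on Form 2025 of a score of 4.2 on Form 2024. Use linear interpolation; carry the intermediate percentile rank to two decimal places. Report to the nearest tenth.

PR of 4.2 on Form 2024: 70.5 + (4.2 − 4)/(5 − 4) × (79.9 − 70.5) = 72.38
On Form 2025, PR 72.38 falls between score 6 (PR 68.7) and 7 (PR 86.3).
Interpolate: 6 + (72.38 − 68.7)/(86.3 − 68.7) × (7 − 6) = 6.2

6.2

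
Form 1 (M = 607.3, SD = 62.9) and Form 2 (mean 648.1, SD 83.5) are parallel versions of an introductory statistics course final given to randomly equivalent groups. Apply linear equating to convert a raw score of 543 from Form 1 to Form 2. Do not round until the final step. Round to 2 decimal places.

562.74

Linear equating: y = (SD_Y/SD_X)(x − M_X) + M_Y
y = (83.5/62.9)(543 − 607.3) + 648.1
y = 1.327504 × -64.3 + 648.1 = -85.3585 + 648.1 = 562.74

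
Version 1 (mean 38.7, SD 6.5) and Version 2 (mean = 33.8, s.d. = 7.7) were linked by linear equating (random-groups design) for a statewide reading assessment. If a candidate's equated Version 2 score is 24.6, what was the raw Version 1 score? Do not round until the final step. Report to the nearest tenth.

30.9

Invert y = (SD_Y/SD_X)(x − M_X) + M_Y:
x = (SD_X/SD_Y)(y − M_Y) + M_X = (6.5/7.7)(24.6 − 33.8) + 38.7
x = 0.844156 × -9.200 + 38.7 = 30.9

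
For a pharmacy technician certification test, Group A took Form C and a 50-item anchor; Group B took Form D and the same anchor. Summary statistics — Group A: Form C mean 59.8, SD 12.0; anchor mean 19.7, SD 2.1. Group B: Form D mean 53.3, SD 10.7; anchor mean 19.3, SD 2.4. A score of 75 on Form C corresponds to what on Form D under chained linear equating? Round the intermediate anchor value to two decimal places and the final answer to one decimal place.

66.9

Form C → anchor (Group A): v = (2.1/12.0)(75 − 59.8) + 19.7 = 22.36
anchor → Form D (Group B): y = (10.7/2.4)(22.36 − 19.3) + 53.3 = 66.9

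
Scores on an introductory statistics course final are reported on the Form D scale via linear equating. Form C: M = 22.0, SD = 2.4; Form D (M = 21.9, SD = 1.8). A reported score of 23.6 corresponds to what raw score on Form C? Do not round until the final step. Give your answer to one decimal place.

24.3

Invert y = (SD_Y/SD_X)(x − M_X) + M_Y:
x = (SD_X/SD_Y)(y − M_Y) + M_X = (2.4/1.8)(23.6 − 21.9) + 22.0
x = 1.333333 × 1.700 + 22.0 = 24.3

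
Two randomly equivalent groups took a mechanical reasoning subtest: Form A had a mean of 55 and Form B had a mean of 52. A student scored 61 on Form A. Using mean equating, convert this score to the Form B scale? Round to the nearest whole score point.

Mean equating: y = x + (M_Y − M_X) = 61 + (52 − 55) = 58

58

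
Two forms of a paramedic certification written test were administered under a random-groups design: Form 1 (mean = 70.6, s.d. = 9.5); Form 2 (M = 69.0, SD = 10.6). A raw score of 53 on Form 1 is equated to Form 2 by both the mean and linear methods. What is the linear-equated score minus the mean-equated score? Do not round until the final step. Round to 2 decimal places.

Mean-equated: 53 + (69.0 − 70.6) = 51.40
Linear-equated: (10.6/9.5)(53 − 70.6) + 69.0 = 49.362
Difference = 49.362 − 51.40 = -2.04

-2.04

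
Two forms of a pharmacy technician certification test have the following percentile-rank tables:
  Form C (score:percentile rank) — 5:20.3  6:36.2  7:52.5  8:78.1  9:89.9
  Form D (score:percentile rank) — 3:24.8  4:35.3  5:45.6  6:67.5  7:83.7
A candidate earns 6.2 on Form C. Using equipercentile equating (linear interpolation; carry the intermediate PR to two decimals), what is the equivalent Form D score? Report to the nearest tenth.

PR of 6.2 on Form C: 36.2 + (6.2 − 6)/(7 − 6) × (52.5 − 36.2) = 39.46
On Form D, PR 39.46 falls between score 4 (PR 35.3) and 5 (PR 45.6).
Interpolate: 4 + (39.46 − 35.3)/(45.6 − 35.3) × (5 − 4) = 4.4

4.4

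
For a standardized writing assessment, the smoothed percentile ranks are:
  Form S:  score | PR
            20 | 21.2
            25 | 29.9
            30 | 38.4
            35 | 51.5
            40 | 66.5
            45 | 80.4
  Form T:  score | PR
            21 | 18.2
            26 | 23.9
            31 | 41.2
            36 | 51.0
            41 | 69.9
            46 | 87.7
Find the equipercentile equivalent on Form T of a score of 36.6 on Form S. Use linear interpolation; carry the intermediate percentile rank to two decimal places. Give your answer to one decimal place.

PR of 36.6 on Form S: 51.5 + (36.6 − 35)/(40 − 35) × (66.5 − 51.5) = 56.30
On Form T, PR 56.30 falls between score 36 (PR 51.0) and 41 (PR 69.9).
Interpolate: 36 + (56.30 − 51.0)/(69.9 − 51.0) × (41 − 36) = 37.4

37.4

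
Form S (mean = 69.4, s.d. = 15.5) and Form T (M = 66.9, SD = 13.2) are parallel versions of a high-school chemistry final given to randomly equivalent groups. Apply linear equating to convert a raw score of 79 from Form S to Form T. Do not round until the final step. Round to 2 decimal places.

Linear equating: y = (SD_Y/SD_X)(x − M_X) + M_Y
y = (13.2/15.5)(79 − 69.4) + 66.9
y = 0.851613 × 9.6 + 66.9 = 8.1755 + 66.9 = 75.08

75.08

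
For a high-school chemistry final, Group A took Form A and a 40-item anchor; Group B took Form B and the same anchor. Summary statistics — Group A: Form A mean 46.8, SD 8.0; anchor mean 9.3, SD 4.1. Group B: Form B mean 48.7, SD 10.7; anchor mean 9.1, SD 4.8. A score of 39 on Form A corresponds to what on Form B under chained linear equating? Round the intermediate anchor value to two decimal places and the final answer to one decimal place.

Form A → anchor (Group A): v = (4.1/8.0)(39 − 46.8) + 9.3 = 5.30
anchor → Form B (Group B): y = (10.7/4.8)(5.30 − 9.1) + 48.7 = 40.2

40.2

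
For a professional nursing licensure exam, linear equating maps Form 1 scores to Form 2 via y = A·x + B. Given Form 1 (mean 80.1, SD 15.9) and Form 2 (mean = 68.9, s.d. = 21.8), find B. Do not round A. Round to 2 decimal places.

A = SD_Y / SD_X = 21.8 / 15.9 = 1.371069
B = M_Y − A·M_X = 68.9 − 1.371069 × 80.1 = -40.92

-40.92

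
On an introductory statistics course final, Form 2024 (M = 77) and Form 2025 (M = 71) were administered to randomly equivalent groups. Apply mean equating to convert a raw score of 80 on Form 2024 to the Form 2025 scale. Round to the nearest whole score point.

Mean equating: y = x + (M_Y − M_X) = 80 + (71 − 77) = 74

74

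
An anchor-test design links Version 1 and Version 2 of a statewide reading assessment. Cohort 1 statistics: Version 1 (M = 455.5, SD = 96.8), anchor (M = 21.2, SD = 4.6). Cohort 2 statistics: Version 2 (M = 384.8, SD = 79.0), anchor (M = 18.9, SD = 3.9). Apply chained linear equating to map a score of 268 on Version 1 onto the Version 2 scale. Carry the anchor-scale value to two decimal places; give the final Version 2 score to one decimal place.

250.9

Version 1 → anchor (Cohort 1): v = (4.6/96.8)(268 − 455.5) + 21.2 = 12.29
anchor → Version 2 (Cohort 2): y = (79.0/3.9)(12.29 − 18.9) + 384.8 = 250.9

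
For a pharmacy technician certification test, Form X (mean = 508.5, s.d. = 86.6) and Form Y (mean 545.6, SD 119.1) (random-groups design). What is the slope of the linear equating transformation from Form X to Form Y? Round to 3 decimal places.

1.375

A = SD_Y / SD_X = 119.1 / 86.6 = 1.375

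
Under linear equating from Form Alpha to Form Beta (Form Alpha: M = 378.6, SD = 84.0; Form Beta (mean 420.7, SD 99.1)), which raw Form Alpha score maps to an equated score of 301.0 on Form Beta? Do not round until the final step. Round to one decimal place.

277.1

Invert y = (SD_Y/SD_X)(x − M_X) + M_Y:
x = (SD_X/SD_Y)(y − M_Y) + M_X = (84.0/99.1)(301.0 − 420.7) + 378.6
x = 0.847629 × -119.700 + 378.6 = 277.1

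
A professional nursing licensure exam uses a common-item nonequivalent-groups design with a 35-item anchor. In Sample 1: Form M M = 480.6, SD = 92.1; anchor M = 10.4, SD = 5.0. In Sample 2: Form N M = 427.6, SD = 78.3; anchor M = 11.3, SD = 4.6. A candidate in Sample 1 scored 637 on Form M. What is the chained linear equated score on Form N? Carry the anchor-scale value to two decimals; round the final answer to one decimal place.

556.8

Form M → anchor (Sample 1): v = (5.0/92.1)(637 − 480.6) + 10.4 = 18.89
anchor → Form N (Sample 2): y = (78.3/4.6)(18.89 − 11.3) + 427.6 = 556.8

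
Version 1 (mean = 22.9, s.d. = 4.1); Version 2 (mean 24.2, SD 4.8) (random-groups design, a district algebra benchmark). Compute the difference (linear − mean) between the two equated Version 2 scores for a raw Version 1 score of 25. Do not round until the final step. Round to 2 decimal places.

Mean-equated: 25 + (24.2 − 22.9) = 26.30
Linear-equated: (4.8/4.1)(25 − 22.9) + 24.2 = 26.659
Difference = 26.659 − 26.30 = 0.36

0.36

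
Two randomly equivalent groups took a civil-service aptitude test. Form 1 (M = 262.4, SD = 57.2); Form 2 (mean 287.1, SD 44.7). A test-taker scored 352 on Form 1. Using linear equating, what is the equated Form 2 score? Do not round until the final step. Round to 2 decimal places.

357.12

Linear equating: y = (SD_Y/SD_X)(x − M_X) + M_Y
y = (44.7/57.2)(352 − 262.4) + 287.1
y = 0.781469 × 89.6 + 287.1 = 70.0196 + 287.1 = 357.12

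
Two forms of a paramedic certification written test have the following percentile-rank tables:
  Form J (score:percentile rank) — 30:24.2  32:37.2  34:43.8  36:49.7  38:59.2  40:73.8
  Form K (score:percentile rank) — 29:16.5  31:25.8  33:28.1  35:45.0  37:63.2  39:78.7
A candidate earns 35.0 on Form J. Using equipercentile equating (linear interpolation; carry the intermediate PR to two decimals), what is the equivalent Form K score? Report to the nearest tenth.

35.2

PR of 35.0 on Form J: 43.8 + (35.0 − 34)/(36 − 34) × (49.7 − 43.8) = 46.75
On Form K, PR 46.75 falls between score 35 (PR 45.0) and 37 (PR 63.2).
Interpolate: 35 + (46.75 − 45.0)/(63.2 − 45.0) × (37 − 35) = 35.2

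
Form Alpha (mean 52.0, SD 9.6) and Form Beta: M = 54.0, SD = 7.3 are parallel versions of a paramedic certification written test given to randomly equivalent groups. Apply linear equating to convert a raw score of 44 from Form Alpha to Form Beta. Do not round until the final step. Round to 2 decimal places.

47.92

Linear equating: y = (SD_Y/SD_X)(x − M_X) + M_Y
y = (7.3/9.6)(44 − 52.0) + 54.0
y = 0.760417 × -8.0 + 54.0 = -6.0833 + 54.0 = 47.92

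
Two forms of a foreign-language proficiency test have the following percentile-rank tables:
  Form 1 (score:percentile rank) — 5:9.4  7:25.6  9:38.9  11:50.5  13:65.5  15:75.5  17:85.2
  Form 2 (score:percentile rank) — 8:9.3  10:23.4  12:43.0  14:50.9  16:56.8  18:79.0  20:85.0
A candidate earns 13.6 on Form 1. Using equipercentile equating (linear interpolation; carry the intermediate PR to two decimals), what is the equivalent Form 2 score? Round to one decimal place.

17.1

PR of 13.6 on Form 1: 65.5 + (13.6 − 13)/(15 − 13) × (75.5 − 65.5) = 68.50
On Form 2, PR 68.50 falls between score 16 (PR 56.8) and 18 (PR 79.0).
Interpolate: 16 + (68.50 − 56.8)/(79.0 − 56.8) × (18 − 16) = 17.1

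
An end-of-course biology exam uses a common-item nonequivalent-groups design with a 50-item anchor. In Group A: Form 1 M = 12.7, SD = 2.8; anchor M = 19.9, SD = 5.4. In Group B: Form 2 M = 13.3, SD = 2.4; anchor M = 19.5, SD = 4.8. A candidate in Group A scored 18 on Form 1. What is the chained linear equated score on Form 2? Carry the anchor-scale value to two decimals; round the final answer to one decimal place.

Form 1 → anchor (Group A): v = (5.4/2.8)(18 − 12.7) + 19.9 = 30.12
anchor → Form 2 (Group B): y = (2.4/4.8)(30.12 − 19.5) + 13.3 = 18.6

18.6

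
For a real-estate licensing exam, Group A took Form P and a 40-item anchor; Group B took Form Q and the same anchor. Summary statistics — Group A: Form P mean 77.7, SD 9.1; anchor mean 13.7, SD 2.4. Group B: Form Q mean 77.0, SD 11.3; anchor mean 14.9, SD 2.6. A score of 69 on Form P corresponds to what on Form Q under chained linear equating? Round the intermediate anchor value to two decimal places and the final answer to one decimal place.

Form P → anchor (Group A): v = (2.4/9.1)(69 − 77.7) + 13.7 = 11.41
anchor → Form Q (Group B): y = (11.3/2.6)(11.41 − 14.9) + 77.0 = 61.8

61.8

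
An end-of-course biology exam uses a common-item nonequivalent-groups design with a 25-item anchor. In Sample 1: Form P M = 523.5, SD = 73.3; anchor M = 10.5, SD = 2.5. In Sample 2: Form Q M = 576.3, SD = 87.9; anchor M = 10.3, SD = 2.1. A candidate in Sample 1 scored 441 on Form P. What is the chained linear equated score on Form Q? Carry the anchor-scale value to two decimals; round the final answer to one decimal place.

Form P → anchor (Sample 1): v = (2.5/73.3)(441 − 523.5) + 10.5 = 7.69
anchor → Form Q (Sample 2): y = (87.9/2.1)(7.69 − 10.3) + 576.3 = 467.1

467.1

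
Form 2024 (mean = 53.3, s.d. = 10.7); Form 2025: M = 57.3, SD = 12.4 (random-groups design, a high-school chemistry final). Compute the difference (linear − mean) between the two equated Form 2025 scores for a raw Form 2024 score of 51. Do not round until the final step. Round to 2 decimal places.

-0.37

Mean-equated: 51 + (57.3 − 53.3) = 55.00
Linear-equated: (12.4/10.7)(51 − 53.3) + 57.3 = 54.635
Difference = 54.635 − 55.00 = -0.37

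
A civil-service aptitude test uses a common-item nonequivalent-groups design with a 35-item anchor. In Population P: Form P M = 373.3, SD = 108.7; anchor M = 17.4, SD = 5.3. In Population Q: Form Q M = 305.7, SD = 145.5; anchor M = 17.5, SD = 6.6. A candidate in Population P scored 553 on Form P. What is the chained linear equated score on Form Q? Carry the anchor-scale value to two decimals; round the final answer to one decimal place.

496.6

Form P → anchor (Population P): v = (5.3/108.7)(553 − 373.3) + 17.4 = 26.16
anchor → Form Q (Population Q): y = (145.5/6.6)(26.16 − 17.5) + 305.7 = 496.6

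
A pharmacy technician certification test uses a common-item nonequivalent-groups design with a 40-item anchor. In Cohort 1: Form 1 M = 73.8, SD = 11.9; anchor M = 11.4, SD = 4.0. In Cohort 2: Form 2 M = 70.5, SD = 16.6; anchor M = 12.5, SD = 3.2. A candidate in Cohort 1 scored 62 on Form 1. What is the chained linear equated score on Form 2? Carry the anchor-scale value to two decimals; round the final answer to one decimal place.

44.2

Form 1 → anchor (Cohort 1): v = (4.0/11.9)(62 − 73.8) + 11.4 = 7.43
anchor → Form 2 (Cohort 2): y = (16.6/3.2)(7.43 − 12.5) + 70.5 = 44.2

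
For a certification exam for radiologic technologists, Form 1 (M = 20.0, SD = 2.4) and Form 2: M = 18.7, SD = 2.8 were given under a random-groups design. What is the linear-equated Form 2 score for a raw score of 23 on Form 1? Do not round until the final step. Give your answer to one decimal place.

22.2

Linear equating: y = (SD_Y/SD_X)(x − M_X) + M_Y
y = (2.8/2.4)(23 − 20.0) + 18.7
y = 1.166667 × 3.0 + 18.7 = 3.5000 + 18.7 = 22.2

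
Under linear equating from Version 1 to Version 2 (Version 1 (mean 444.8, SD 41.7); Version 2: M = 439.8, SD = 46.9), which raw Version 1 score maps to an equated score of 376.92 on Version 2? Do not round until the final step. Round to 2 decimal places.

388.89

Invert y = (SD_Y/SD_X)(x − M_X) + M_Y:
x = (SD_X/SD_Y)(y − M_Y) + M_X = (41.7/46.9)(376.92 − 439.8) + 444.8
x = 0.889126 × -62.880 + 444.8 = 388.89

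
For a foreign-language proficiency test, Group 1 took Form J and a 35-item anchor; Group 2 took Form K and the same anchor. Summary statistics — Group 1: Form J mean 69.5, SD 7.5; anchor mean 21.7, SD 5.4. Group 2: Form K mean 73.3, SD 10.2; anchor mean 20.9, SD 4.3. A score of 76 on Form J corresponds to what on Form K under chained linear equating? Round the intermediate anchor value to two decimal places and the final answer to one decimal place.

Form J → anchor (Group 1): v = (5.4/7.5)(76 − 69.5) + 21.7 = 26.38
anchor → Form K (Group 2): y = (10.2/4.3)(26.38 − 20.9) + 73.3 = 86.3

86.3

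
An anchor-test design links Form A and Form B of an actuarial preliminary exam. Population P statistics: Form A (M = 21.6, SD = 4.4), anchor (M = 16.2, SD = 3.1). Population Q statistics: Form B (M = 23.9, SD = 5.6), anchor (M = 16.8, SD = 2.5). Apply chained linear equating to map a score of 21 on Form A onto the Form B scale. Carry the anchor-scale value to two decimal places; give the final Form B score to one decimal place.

Form A → anchor (Population P): v = (3.1/4.4)(21 − 21.6) + 16.2 = 15.78
anchor → Form B (Population Q): y = (5.6/2.5)(15.78 − 16.8) + 23.9 = 21.6

21.6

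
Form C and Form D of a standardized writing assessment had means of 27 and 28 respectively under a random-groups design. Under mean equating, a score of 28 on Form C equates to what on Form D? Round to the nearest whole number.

29

Mean equating: y = x + (M_Y − M_X) = 28 + (28 − 27) = 29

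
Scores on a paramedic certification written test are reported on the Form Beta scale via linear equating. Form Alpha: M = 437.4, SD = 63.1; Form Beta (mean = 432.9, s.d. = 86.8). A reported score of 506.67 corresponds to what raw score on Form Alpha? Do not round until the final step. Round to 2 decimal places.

Invert y = (SD_Y/SD_X)(x − M_X) + M_Y:
x = (SD_X/SD_Y)(y − M_Y) + M_X = (63.1/86.8)(506.67 − 432.9) + 437.4
x = 0.726959 × 73.770 + 437.4 = 491.03

491.03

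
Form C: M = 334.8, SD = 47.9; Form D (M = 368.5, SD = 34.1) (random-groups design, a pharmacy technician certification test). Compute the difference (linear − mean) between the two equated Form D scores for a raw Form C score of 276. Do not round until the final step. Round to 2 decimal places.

Mean-equated: 276 + (368.5 − 334.8) = 309.70
Linear-equated: (34.1/47.9)(276 − 334.8) + 368.5 = 326.640
Difference = 326.640 − 309.70 = 16.94

16.94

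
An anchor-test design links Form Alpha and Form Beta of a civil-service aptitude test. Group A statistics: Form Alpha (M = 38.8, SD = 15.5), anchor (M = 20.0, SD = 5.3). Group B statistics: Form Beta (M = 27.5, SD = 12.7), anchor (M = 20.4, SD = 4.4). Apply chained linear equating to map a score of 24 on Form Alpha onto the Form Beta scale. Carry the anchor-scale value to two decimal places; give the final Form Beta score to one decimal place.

11.7

Form Alpha → anchor (Group A): v = (5.3/15.5)(24 − 38.8) + 20.0 = 14.94
anchor → Form Beta (Group B): y = (12.7/4.4)(14.94 − 20.4) + 27.5 = 11.7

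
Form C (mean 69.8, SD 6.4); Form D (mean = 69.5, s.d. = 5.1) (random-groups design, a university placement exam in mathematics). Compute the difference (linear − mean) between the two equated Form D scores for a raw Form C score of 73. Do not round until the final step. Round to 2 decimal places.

Mean-equated: 73 + (69.5 − 69.8) = 72.70
Linear-equated: (5.1/6.4)(73 − 69.8) + 69.5 = 72.050
Difference = 72.050 − 72.70 = -0.65

-0.65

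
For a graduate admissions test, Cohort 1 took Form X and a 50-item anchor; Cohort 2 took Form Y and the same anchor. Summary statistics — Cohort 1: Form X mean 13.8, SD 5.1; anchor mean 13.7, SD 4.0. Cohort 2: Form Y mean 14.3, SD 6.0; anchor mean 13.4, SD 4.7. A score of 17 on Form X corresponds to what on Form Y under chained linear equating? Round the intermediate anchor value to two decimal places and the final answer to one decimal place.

17.9

Form X → anchor (Cohort 1): v = (4.0/5.1)(17 − 13.8) + 13.7 = 16.21
anchor → Form Y (Cohort 2): y = (6.0/4.7)(16.21 − 13.4) + 14.3 = 17.9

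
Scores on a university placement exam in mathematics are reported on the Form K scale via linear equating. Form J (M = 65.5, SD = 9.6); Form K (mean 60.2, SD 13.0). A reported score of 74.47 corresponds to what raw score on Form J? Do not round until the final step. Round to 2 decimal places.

Invert y = (SD_Y/SD_X)(x − M_X) + M_Y:
x = (SD_X/SD_Y)(y − M_Y) + M_X = (9.6/13.0)(74.47 − 60.2) + 65.5
x = 0.738462 × 14.270 + 65.5 = 76.04

76.04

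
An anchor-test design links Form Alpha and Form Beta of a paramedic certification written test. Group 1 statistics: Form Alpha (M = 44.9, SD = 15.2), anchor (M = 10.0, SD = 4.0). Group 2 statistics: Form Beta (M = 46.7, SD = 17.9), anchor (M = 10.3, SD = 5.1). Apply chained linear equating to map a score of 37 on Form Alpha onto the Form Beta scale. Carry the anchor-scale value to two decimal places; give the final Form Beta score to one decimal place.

38.3

Form Alpha → anchor (Group 1): v = (4.0/15.2)(37 − 44.9) + 10.0 = 7.92
anchor → Form Beta (Group 2): y = (17.9/5.1)(7.92 − 10.3) + 46.7 = 38.3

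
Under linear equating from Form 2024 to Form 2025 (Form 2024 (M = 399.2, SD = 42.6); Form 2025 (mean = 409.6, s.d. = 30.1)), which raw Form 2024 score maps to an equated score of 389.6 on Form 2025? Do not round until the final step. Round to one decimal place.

370.9

Invert y = (SD_Y/SD_X)(x − M_X) + M_Y:
x = (SD_X/SD_Y)(y − M_Y) + M_X = (42.6/30.1)(389.6 − 409.6) + 399.2
x = 1.415282 × -20.000 + 399.2 = 370.9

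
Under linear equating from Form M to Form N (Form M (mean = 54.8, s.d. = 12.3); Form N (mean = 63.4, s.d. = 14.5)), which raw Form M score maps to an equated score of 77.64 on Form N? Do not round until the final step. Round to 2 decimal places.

Invert y = (SD_Y/SD_X)(x − M_X) + M_Y:
x = (SD_X/SD_Y)(y − M_Y) + M_X = (12.3/14.5)(77.64 − 63.4) + 54.8
x = 0.848276 × 14.240 + 54.8 = 66.88

66.88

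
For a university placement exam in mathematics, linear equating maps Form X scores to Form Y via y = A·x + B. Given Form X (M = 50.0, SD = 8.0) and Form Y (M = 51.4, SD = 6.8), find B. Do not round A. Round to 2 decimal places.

8.90

A = SD_Y / SD_X = 6.8 / 8.0 = 0.850000
B = M_Y − A·M_X = 51.4 − 0.850000 × 50.0 = 8.90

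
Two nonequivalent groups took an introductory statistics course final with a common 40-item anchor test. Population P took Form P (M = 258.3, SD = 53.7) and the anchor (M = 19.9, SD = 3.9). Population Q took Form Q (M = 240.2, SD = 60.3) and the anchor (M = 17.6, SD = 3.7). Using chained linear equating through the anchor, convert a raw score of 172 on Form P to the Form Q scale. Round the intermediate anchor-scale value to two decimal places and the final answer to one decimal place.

Form P → anchor (Population P): v = (3.9/53.7)(172 − 258.3) + 19.9 = 13.63
anchor → Form Q (Population Q): y = (60.3/3.7)(13.63 − 17.6) + 240.2 = 175.5

175.5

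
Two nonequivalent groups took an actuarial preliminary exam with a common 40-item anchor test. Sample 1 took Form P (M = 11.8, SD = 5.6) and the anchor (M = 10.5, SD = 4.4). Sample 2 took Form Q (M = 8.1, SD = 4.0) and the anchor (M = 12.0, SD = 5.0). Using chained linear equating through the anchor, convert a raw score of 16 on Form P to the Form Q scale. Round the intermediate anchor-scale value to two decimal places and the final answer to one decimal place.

9.5

Form P → anchor (Sample 1): v = (4.4/5.6)(16 − 11.8) + 10.5 = 13.80
anchor → Form Q (Sample 2): y = (4.0/5.0)(13.80 − 12.0) + 8.1 = 9.5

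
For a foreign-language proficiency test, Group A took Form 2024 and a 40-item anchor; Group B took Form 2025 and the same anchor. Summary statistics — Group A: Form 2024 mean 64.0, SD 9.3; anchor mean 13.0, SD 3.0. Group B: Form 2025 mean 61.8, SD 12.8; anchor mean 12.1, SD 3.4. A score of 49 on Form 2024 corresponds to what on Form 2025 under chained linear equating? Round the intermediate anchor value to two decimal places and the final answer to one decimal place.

Form 2024 → anchor (Group A): v = (3.0/9.3)(49 − 64.0) + 13.0 = 8.16
anchor → Form 2025 (Group B): y = (12.8/3.4)(8.16 − 12.1) + 61.8 = 47.0

47.0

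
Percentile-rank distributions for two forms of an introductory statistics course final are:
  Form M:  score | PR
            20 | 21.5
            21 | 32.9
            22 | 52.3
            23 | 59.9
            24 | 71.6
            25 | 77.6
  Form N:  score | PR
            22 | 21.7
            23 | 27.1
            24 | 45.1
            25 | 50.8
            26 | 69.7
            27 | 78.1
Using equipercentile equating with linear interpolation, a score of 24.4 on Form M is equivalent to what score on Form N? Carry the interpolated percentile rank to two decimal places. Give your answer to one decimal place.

PR of 24.4 on Form M: 71.6 + (24.4 − 24)/(25 − 24) × (77.6 − 71.6) = 74.00
On Form N, PR 74.00 falls between score 26 (PR 69.7) and 27 (PR 78.1).
Interpolate: 26 + (74.00 − 69.7)/(78.1 − 69.7) × (27 − 26) = 26.5

26.5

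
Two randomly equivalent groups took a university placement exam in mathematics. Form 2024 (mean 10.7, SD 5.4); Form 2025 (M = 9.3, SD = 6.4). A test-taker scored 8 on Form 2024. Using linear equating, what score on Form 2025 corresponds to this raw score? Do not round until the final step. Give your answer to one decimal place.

Linear equating: y = (SD_Y/SD_X)(x − M_X) + M_Y
y = (6.4/5.4)(8 − 10.7) + 9.3
y = 1.185185 × -2.7 + 9.3 = -3.2000 + 9.3 = 6.1

6.1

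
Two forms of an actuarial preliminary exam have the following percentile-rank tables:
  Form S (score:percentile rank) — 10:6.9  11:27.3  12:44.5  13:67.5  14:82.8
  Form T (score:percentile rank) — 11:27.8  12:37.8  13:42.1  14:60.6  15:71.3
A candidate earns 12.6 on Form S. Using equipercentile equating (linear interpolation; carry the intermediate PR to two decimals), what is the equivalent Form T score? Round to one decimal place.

13.9

PR of 12.6 on Form S: 44.5 + (12.6 − 12)/(13 − 12) × (67.5 − 44.5) = 58.30
On Form T, PR 58.30 falls between score 13 (PR 42.1) and 14 (PR 60.6).
Interpolate: 13 + (58.30 − 42.1)/(60.6 − 42.1) × (14 − 13) = 13.9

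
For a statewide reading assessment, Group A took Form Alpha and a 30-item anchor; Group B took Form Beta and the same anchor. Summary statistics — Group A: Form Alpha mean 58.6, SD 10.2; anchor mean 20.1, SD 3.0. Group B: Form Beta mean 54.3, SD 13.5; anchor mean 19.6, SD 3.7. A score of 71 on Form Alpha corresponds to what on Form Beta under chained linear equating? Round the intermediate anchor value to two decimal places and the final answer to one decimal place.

69.4

Form Alpha → anchor (Group A): v = (3.0/10.2)(71 − 58.6) + 20.1 = 23.75
anchor → Form Beta (Group B): y = (13.5/3.7)(23.75 − 19.6) + 54.3 = 69.4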